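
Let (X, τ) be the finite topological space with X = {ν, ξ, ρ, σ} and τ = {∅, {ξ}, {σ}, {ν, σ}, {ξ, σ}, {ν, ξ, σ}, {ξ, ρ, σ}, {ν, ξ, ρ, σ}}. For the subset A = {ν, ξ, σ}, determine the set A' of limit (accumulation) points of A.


A' = {ν, ρ}

For each x ∈ X, list the open sets U ∈ τ with x ∈ U, then check whether U ∩ (A ∖ {x}) ≠ ∅ for every such U.
  x = ν: opens ∋ x are {ν, σ}, {ν, ξ, σ}, {ν, ξ, ρ, σ}; each meets A ∖ {ν}, so x IS a limit point.
  x = ξ: open {ξ} ∋ x has {ξ} ∩ (A ∖ {ξ}) = ∅, so x is NOT a limit point.
  x = ρ: opens ∋ x are {ξ, ρ, σ}, {ν, ξ, ρ, σ}; each meets A ∖ {ρ}, so x IS a limit point.
  x = σ: open {σ} ∋ x has {σ} ∩ (A ∖ {σ}) = ∅, so x is NOT a limit point.
Collecting: A' = {ν, ρ}.


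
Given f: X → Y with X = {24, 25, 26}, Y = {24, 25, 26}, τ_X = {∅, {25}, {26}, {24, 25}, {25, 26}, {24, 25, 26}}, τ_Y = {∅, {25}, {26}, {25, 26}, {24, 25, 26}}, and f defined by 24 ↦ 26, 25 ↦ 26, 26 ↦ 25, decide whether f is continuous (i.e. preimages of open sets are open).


f IS continuous.

Compute f^{-1}(U) for each U ∈ τ_Y:
  U = ∅: f^{-1}(U) = ∅ ∈ τ_X ✓.
  U = {25}: f^{-1}(U) = {26} ∈ τ_X ✓.
  U = {26}: f^{-1}(U) = {24, 25} ∈ τ_X ✓.
  U = {25, 26}: f^{-1}(U) = {24, 25, 26} ∈ τ_X ✓.
  U = {24, 25, 26}: f^{-1}(U) = {24, 25, 26} ∈ τ_X ✓.
Every preimage lies in τ_X, so f IS continuous.


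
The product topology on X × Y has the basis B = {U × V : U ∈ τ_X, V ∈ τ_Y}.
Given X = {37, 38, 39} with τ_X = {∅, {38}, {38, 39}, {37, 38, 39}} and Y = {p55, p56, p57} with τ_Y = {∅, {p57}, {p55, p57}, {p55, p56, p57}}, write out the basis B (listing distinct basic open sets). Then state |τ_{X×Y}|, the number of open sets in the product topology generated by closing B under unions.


Basis B = {∅ × ∅, {38} × {p57}, {38} × {p55, p57}, {38, 39} × {p57}, {37, 38, 39} × {p57}, {38} × {p55, p56, p57}, {38, 39} × {p55, p57}, {37, 38, 39} × {p55, p57}, {38, 39} × {p55, p56, p57}, {37, 38, 39} × {p55, p56, p57}}; |τ_{X×Y}| = 20.

Enumerate products U × V with U ∈ τ_X, V ∈ τ_Y (deduplicated):
  ∅ × ∅ = {} (∅)
  {38} × {p57} = {(38,p57)}
  {38} × {p55, p57} = {(38,p55), (38,p57)}
  {38, 39} × {p57} = {(38,p57), (39,p57)}
  {37, 38, 39} × {p57} = {(37,p57), (38,p57), (39,p57)}
  {38} × {p55, p56, p57} = {(38,p55), (38,p56), (38,p57)}
  {38, 39} × {p55, p57} = {(38,p55), (38,p57), (39,p55), (39,p57)}
  {37, 38, 39} × {p55, p57} = {(37,p55), (37,p57), (38,p55), (38,p57), (39,p55), (39,p57)}
  {38, 39} × {p55, p56, p57} = {(38,p55), (38,p56), (38,p57), (39,p55), (39,p56), (39,p57)}
  {37, 38, 39} × {p55, p56, p57} = {(37,p55), (37,p56), (37,p57), (38,p55), (38,p56), (38,p57), (39,p55), (39,p56), (39,p57)}
These 10 distinct sets form the basis B.
Close under arbitrary unions to get τ_{X×Y}; counting gives |τ_{X×Y}| = 20.


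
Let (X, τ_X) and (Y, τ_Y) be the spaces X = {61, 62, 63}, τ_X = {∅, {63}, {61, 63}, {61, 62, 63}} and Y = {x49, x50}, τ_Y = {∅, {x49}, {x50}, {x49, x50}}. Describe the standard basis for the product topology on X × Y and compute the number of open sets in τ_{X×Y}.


Basis B = {∅ × ∅, {63} × {x49}, {63} × {x50}, {61, 63} × {x49}, {61, 63} × {x50}, {63} × {x49, x50}, {61, 62, 63} × {x49}, {61, 62, 63} × {x50}, {61, 63} × {x49, x50}, {61, 62, 63} × {x49, x50}}; |τ_{X×Y}| = 16.

Enumerate products U × V with U ∈ τ_X, V ∈ τ_Y (deduplicated):
  ∅ × ∅ = {} (∅)
  {63} × {x49} = {(63,x49)}
  {63} × {x50} = {(63,x50)}
  {61, 63} × {x49} = {(61,x49), (63,x49)}
  {61, 63} × {x50} = {(61,x50), (63,x50)}
  {63} × {x49, x50} = {(63,x49), (63,x50)}
  {61, 62, 63} × {x49} = {(61,x49), (62,x49), (63,x49)}
  {61, 62, 63} × {x50} = {(61,x50), (62,x50), (63,x50)}
  {61, 63} × {x49, x50} = {(61,x49), (61,x50), (63,x49), (63,x50)}
  {61, 62, 63} × {x49, x50} = {(61,x49), (61,x50), (62,x49), (62,x50), (63,x49), (63,x50)}
These 10 distinct sets form the basis B.
Close under arbitrary unions to get τ_{X×Y}; counting gives |τ_{X×Y}| = 16.


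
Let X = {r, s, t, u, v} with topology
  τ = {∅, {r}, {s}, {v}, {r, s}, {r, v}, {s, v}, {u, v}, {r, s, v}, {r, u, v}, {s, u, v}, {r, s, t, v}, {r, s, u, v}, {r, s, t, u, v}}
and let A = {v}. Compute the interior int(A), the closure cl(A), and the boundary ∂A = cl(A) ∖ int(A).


int(A) = {v}, cl(A) = {t, u, v}, ∂A = {t, u}.

Closed sets in (X, τ) are complements of opens:
  closed(X, τ) = {∅, {t}, {u}, {r, t}, {s, t}, {t, u}, {r, s, t}, {r, t, u}, {s, t, u}, {t, u, v}, {r, s, t, u}, {r, t, u, v}, {s, t, u, v}, {r, s, t, u, v}}.
int(A) = ⋃ {U ∈ τ : U ⊆ A}. Opens contained in A: ∅, {v}.
Taking the union of these: int(A) = {v}.
cl(A) = ⋂ {C closed : A ⊆ C}. Closed sets containing A: {t, u, v}, {r, t, u, v}, {s, t, u, v}, {r, s, t, u, v}.
Intersecting these: cl(A) = {t, u, v}.
∂A = cl(A) ∖ int(A) = {t, u, v} ∖ {v} = {t, u}.


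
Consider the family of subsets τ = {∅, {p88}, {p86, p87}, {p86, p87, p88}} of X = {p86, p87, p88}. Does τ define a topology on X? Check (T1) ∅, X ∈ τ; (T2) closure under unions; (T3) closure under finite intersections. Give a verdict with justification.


τ IS a topology on X.

Axiom (T1): ∅ ∈ τ? Yes; X ∈ τ? Yes.
Axiom (T2/T3): check pairwise unions and intersections of members of τ.
All pairwise intersections and unions checked — each lies in τ. Therefore τ satisfies (T1), (T2), (T3): it IS a topology on X.


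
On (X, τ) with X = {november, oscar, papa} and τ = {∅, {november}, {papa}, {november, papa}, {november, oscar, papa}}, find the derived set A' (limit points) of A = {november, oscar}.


A' = {oscar}

For each x ∈ X, list the open sets U ∈ τ with x ∈ U, then check whether U ∩ (A ∖ {x}) ≠ ∅ for every such U.
  x = november: open {november} ∋ x has {november} ∩ (A ∖ {november}) = ∅, so x is NOT a limit point.
  x = oscar: opens ∋ x are {november, oscar, papa}; each meets A ∖ {oscar}, so x IS a limit point.
  x = papa: open {papa} ∋ x has {papa} ∩ (A ∖ {papa}) = ∅, so x is NOT a limit point.
Collecting: A' = {oscar}.


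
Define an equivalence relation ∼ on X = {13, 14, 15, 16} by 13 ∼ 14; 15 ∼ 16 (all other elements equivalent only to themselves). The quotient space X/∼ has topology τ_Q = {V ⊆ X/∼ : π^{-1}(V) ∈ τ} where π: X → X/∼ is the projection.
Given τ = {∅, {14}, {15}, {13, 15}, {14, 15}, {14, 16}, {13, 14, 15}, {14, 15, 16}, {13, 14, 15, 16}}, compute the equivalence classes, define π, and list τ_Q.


X/∼ = {[13=14], [15=16]}; |τ_Q| = 2.

Equivalence classes: [13=14], [15=16].
Quotient map π: X → X/∼ sends 13 ↦ [13=14], 14 ↦ [13=14], 15 ↦ [15=16], 16 ↦ [15=16].
For each subset V ⊆ X/∼, compute π^{-1}(V) ⊆ X and check whether π^{-1}(V) ∈ τ. V is open in τ_Q iff π^{-1}(V) ∈ τ.
  V = {}: π^{-1}(V) = ∅ ∈ τ ✓.
  V = {[13=14]}: π^{-1}(V) = {13, 14} ∉ τ ✗.
  V = {[15=16]}: π^{-1}(V) = {15, 16} ∉ τ ✗.
  V = {[13=14], [15=16]}: π^{-1}(V) = {13, 14, 15, 16} ∈ τ ✓.
Open sets in the quotient: τ_Q = {{}, {[13=14], [15=16]}} (2 elements).


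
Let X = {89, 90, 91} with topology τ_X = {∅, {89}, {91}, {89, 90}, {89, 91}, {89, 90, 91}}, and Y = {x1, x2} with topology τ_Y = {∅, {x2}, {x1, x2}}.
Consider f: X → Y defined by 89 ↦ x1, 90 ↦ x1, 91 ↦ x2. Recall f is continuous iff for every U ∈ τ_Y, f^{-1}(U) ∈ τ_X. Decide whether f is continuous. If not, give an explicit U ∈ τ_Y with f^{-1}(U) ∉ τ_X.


f IS continuous.

Compute f^{-1}(U) for each U ∈ τ_Y:
  U = ∅: f^{-1}(U) = ∅ ∈ τ_X ✓.
  U = {x2}: f^{-1}(U) = {91} ∈ τ_X ✓.
  U = {x1, x2}: f^{-1}(U) = {89, 90, 91} ∈ τ_X ✓.
Every preimage lies in τ_X, so f IS continuous.


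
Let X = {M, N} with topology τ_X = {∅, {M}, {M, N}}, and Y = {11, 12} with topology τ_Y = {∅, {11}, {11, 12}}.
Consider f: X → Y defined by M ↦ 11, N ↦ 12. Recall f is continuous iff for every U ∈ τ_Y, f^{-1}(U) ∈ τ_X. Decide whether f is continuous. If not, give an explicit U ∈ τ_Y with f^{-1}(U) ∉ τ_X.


f IS continuous.

Compute f^{-1}(U) for each U ∈ τ_Y:
  U = ∅: f^{-1}(U) = ∅ ∈ τ_X ✓.
  U = {11}: f^{-1}(U) = {M} ∈ τ_X ✓.
  U = {11, 12}: f^{-1}(U) = {M, N} ∈ τ_X ✓.
Every preimage lies in τ_X, so f IS continuous.


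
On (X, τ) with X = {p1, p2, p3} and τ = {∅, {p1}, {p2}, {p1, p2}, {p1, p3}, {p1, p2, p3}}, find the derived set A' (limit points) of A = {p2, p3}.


A' = ∅

For each x ∈ X, list the open sets U ∈ τ with x ∈ U, then check whether U ∩ (A ∖ {x}) ≠ ∅ for every such U.
  x = p1: open {p1} ∋ x has {p1} ∩ (A ∖ {p1}) = ∅, so x is NOT a limit point.
  x = p2: open {p2} ∋ x has {p2} ∩ (A ∖ {p2}) = ∅, so x is NOT a limit point.
  x = p3: open {p1, p3} ∋ x has {p1, p3} ∩ (A ∖ {p3}) = ∅, so x is NOT a limit point.
Collecting: A' = ∅.


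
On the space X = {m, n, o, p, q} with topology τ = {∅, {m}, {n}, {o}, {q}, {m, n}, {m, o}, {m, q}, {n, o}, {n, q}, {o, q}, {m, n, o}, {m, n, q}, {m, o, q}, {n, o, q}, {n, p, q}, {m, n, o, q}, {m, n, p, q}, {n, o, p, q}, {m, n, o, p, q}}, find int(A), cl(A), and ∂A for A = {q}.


int(A) = {q}, cl(A) = {p, q}, ∂A = {p}.

Closed sets in (X, τ) are complements of opens:
  closed(X, τ) = {∅, {m}, {o}, {p}, {m, o}, {m, p}, {n, p}, {o, p}, {p, q}, {m, n, p}, {m, o, p}, {m, p, q}, {n, o, p}, {n, p, q}, {o, p, q}, {m, n, o, p}, {m, n, p, q}, {m, o, p, q}, {n, o, p, q}, {m, n, o, p, q}}.
int(A) = ⋃ {U ∈ τ : U ⊆ A}. Opens contained in A: ∅, {q}.
Taking the union of these: int(A) = {q}.
cl(A) = ⋂ {C closed : A ⊆ C}. Closed sets containing A: {p, q}, {m, p, q}, {n, p, q}, {o, p, q}, {m, n, p, q}, {m, o, p, q}, {n, o, p, q}, {m, n, o, p, q}.
Intersecting these: cl(A) = {p, q}.
∂A = cl(A) ∖ int(A) = {p, q} ∖ {q} = {p}.


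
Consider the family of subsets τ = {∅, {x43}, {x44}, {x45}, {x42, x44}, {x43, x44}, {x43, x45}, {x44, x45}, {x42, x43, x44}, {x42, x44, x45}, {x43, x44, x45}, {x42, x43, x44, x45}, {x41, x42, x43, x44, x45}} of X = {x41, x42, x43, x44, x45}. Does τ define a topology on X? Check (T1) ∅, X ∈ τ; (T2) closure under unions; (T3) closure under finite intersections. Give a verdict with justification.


τ IS a topology on X.

Axiom (T1): ∅ ∈ τ? Yes; X ∈ τ? Yes.
Axiom (T2/T3): check pairwise unions and intersections of members of τ.
All pairwise intersections and unions checked — each lies in τ. Therefore τ satisfies (T1), (T2), (T3): it IS a topology on X.


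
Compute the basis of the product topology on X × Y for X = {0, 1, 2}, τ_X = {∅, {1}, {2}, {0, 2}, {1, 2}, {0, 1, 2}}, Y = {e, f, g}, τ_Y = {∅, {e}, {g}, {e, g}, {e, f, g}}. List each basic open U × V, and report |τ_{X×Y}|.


Basis B = {∅ × ∅, {1} × {e}, {1} × {g}, {2} × {e}, {2} × {g}, {0, 2} × {e}, {0, 2} × {g}, {1} × {e, g}, {1, 2} × {e}, {1, 2} × {g}, {2} × {e, g}, {0, 1, 2} × {e}, {0, 1, 2} × {g}, {1} × {e, f, g}, {2} × {e, f, g}, {0, 2} × {e, g}, {1, 2} × {e, g}, {0, 2} × {e, f, g}, {0, 1, 2} × {e, g}, {1, 2} × {e, f, g}, {0, 1, 2} × {e, f, g}}; |τ_{X×Y}| = 70.

Enumerate products U × V with U ∈ τ_X, V ∈ τ_Y (deduplicated):
  ∅ × ∅ = {} (∅)
  {1} × {e} = {(1,e)}
  {1} × {g} = {(1,g)}
  {2} × {e} = {(2,e)}
  {2} × {g} = {(2,g)}
  {0, 2} × {e} = {(0,e), (2,e)}
  {0, 2} × {g} = {(0,g), (2,g)}
  {1} × {e, g} = {(1,e), (1,g)}
  {1, 2} × {e} = {(1,e), (2,e)}
  {1, 2} × {g} = {(1,g), (2,g)}
  {2} × {e, g} = {(2,e), (2,g)}
  {0, 1, 2} × {e} = {(0,e), (1,e), (2,e)}
  {0, 1, 2} × {g} = {(0,g), (1,g), (2,g)}
  {1} × {e, f, g} = {(1,e), (1,f), (1,g)}
  {2} × {e, f, g} = {(2,e), (2,f), (2,g)}
  {0, 2} × {e, g} = {(0,e), (0,g), (2,e), (2,g)}
  {1, 2} × {e, g} = {(1,e), (1,g), (2,e), (2,g)}
  {0, 2} × {e, f, g} = {(0,e), (0,f), (0,g), (2,e), (2,f), (2,g)}
  {0, 1, 2} × {e, g} = {(0,e), (0,g), (1,e), (1,g), (2,e), (2,g)}
  {1, 2} × {e, f, g} = {(1,e), (1,f), (1,g), (2,e), (2,f), (2,g)}
  {0, 1, 2} × {e, f, g} = {(0,e), (0,f), (0,g), (1,e), (1,f), (1,g), (2,e), (2,f), (2,g)}
These 21 distinct sets form the basis B.
Close under arbitrary unions to get τ_{X×Y}; counting gives |τ_{X×Y}| = 70.


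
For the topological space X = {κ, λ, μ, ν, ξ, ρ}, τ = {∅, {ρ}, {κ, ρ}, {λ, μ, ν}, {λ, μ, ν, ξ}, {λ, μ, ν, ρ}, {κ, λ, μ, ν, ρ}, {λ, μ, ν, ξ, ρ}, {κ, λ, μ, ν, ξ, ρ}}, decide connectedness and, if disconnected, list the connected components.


(X, τ) is disconnected; components = [{κ, ρ}, {λ, μ, ν, ξ}].

Find clopen sets (U ∈ τ with X ∖ U ∈ τ):
  U = ∅, X ∖ U = {κ, λ, μ, ν, ξ, ρ} — both open, so U is clopen.
  U = {κ, ρ}, X ∖ U = {λ, μ, ν, ξ} — both open, so U is clopen.
  U = {λ, μ, ν, ξ}, X ∖ U = {κ, ρ} — both open, so U is clopen.
  U = {κ, λ, μ, ν, ξ, ρ}, X ∖ U = ∅ — both open, so U is clopen.
Nontrivial clopen(s) exist: e.g. {λ, μ, ν, ξ}. So (X, τ) is disconnected.
Compute connected components by grouping points that agree on all clopens:
  component: {κ, ρ}
  component: {λ, μ, ν, ξ}


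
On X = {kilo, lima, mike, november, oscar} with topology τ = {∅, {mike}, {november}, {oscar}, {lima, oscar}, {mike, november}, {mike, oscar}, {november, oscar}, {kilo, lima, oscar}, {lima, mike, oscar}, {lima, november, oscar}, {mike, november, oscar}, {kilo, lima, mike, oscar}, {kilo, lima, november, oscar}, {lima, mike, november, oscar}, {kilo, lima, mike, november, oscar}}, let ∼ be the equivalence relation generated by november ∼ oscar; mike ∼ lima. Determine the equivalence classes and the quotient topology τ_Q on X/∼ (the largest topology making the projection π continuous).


X/∼ = {[kilo], [lima=mike], [november=oscar]}; |τ_Q| = 4.

Equivalence classes: [kilo], [lima=mike], [november=oscar].
Quotient map π: X → X/∼ sends kilo ↦ [kilo], lima ↦ [lima=mike], mike ↦ [lima=mike], november ↦ [november=oscar], oscar ↦ [november=oscar].
For each subset V ⊆ X/∼, compute π^{-1}(V) ⊆ X and check whether π^{-1}(V) ∈ τ. V is open in τ_Q iff π^{-1}(V) ∈ τ.
  V = {}: π^{-1}(V) = ∅ ∈ τ ✓.
  V = {[kilo]}: π^{-1}(V) = {kilo} ∉ τ ✗.
  V = {[lima=mike]}: π^{-1}(V) = {lima, mike} ∉ τ ✗.
  V = {[kilo], [lima=mike]}: π^{-1}(V) = {kilo, lima, mike} ∉ τ ✗.
  V = {[november=oscar]}: π^{-1}(V) = {november, oscar} ∈ τ ✓.
  V = {[kilo], [november=oscar]}: π^{-1}(V) = {kilo, november, oscar} ∉ τ ✗.
  V = {[lima=mike], [november=oscar]}: π^{-1}(V) = {lima, mike, november, oscar} ∈ τ ✓.
  V = {[kilo], [lima=mike], [november=oscar]}: π^{-1}(V) = {kilo, lima, mike, november, oscar} ∈ τ ✓.
Open sets in the quotient: τ_Q = {{}, {[november=oscar]}, {[lima=mike], [november=oscar]}, {[kilo], [lima=mike], [november=oscar]}} (4 elements).


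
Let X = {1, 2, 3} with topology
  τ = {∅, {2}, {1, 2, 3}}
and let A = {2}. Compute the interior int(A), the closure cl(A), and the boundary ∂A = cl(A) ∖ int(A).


int(A) = {2}, cl(A) = {1, 2, 3}, ∂A = {1, 3}.

Closed sets in (X, τ) are complements of opens:
  closed(X, τ) = {∅, {1, 3}, {1, 2, 3}}.
int(A) = ⋃ {U ∈ τ : U ⊆ A}. Opens contained in A: ∅, {2}.
Taking the union of these: int(A) = {2}.
cl(A) = ⋂ {C closed : A ⊆ C}. Closed sets containing A: {1, 2, 3}.
Intersecting these: cl(A) = {1, 2, 3}.
∂A = cl(A) ∖ int(A) = {1, 2, 3} ∖ {2} = {1, 3}.


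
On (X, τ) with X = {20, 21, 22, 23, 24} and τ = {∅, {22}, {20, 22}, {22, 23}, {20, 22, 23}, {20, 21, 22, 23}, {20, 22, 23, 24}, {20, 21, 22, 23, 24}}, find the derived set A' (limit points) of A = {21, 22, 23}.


A' = {20, 21, 23, 24}

For each x ∈ X, list the open sets U ∈ τ with x ∈ U, then check whether U ∩ (A ∖ {x}) ≠ ∅ for every such U.
  x = 20: opens ∋ x are {20, 22}, {20, 22, 23}, {20, 21, 22, 23}, {20, 22, 23, 24}, {20, 21, 22, 23, 24}; each meets A ∖ {20}, so x IS a limit point.
  x = 21: opens ∋ x are {20, 21, 22, 23}, {20, 21, 22, 23, 24}; each meets A ∖ {21}, so x IS a limit point.
  x = 22: open {22} ∋ x has {22} ∩ (A ∖ {22}) = ∅, so x is NOT a limit point.
  x = 23: opens ∋ x are {22, 23}, {20, 22, 23}, {20, 21, 22, 23}, {20, 22, 23, 24}, {20, 21, 22, 23, 24}; each meets A ∖ {23}, so x IS a limit point.
  x = 24: opens ∋ x are {20, 22, 23, 24}, {20, 21, 22, 23, 24}; each meets A ∖ {24}, so x IS a limit point.
Collecting: A' = {20, 21, 23, 24}.


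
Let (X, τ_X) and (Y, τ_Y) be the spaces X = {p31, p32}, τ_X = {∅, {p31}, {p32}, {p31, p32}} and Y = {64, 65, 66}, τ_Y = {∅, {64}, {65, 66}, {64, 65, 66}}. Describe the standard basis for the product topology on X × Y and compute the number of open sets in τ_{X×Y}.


Basis B = {∅ × ∅, {p31} × {64}, {p32} × {64}, {p31, p32} × {64}, {p31} × {65, 66}, {p32} × {65, 66}, {p31} × {64, 65, 66}, {p32} × {64, 65, 66}, {p31, p32} × {65, 66}, {p31, p32} × {64, 65, 66}}; |τ_{X×Y}| = 16.

Enumerate products U × V with U ∈ τ_X, V ∈ τ_Y (deduplicated):
  ∅ × ∅ = {} (∅)
  {p31} × {64} = {(p31,64)}
  {p32} × {64} = {(p32,64)}
  {p31, p32} × {64} = {(p31,64), (p32,64)}
  {p31} × {65, 66} = {(p31,65), (p31,66)}
  {p32} × {65, 66} = {(p32,65), (p32,66)}
  {p31} × {64, 65, 66} = {(p31,64), (p31,65), (p31,66)}
  {p32} × {64, 65, 66} = {(p32,64), (p32,65), (p32,66)}
  {p31, p32} × {65, 66} = {(p31,65), (p31,66), (p32,65), (p32,66)}
  {p31, p32} × {64, 65, 66} = {(p31,64), (p31,65), (p31,66), (p32,64), (p32,65), (p32,66)}
These 10 distinct sets form the basis B.
Close under arbitrary unions to get τ_{X×Y}; counting gives |τ_{X×Y}| = 16.


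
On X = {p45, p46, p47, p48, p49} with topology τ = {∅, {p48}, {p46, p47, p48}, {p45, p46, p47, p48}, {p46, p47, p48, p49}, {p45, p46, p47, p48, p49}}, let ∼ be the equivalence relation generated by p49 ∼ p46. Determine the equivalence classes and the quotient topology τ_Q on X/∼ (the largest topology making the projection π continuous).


X/∼ = {[p45], [p46=p49], [p47], [p48]}; |τ_Q| = 4.

Equivalence classes: [p45], [p46=p49], [p47], [p48].
Quotient map π: X → X/∼ sends p45 ↦ [p45], p46 ↦ [p46=p49], p47 ↦ [p47], p48 ↦ [p48], p49 ↦ [p46=p49].
For each subset V ⊆ X/∼, compute π^{-1}(V) ⊆ X and check whether π^{-1}(V) ∈ τ. V is open in τ_Q iff π^{-1}(V) ∈ τ.
  V = {}: π^{-1}(V) = ∅ ∈ τ ✓.
  V = {[p45]}: π^{-1}(V) = {p45} ∉ τ ✗.
  V = {[p46=p49]}: π^{-1}(V) = {p46, p49} ∉ τ ✗.
  V = {[p45], [p46=p49]}: π^{-1}(V) = {p45, p46, p49} ∉ τ ✗.
  V = {[p47]}: π^{-1}(V) = {p47} ∉ τ ✗.
  V = {[p45], [p47]}: π^{-1}(V) = {p45, p47} ∉ τ ✗.
  V = {[p46=p49], [p47]}: π^{-1}(V) = {p46, p47, p49} ∉ τ ✗.
  V = {[p45], [p46=p49], [p47]}: π^{-1}(V) = {p45, p46, p47, p49} ∉ τ ✗.
  V = {[p48]}: π^{-1}(V) = {p48} ∈ τ ✓.
  V = {[p45], [p48]}: π^{-1}(V) = {p45, p48} ∉ τ ✗.
  V = {[p46=p49], [p48]}: π^{-1}(V) = {p46, p48, p49} ∉ τ ✗.
  V = {[p45], [p46=p49], [p48]}: π^{-1}(V) = {p45, p46, p48, p49} ∉ τ ✗.
  V = {[p47], [p48]}: π^{-1}(V) = {p47, p48} ∉ τ ✗.
  V = {[p45], [p47], [p48]}: π^{-1}(V) = {p45, p47, p48} ∉ τ ✗.
  V = {[p46=p49], [p47], [p48]}: π^{-1}(V) = {p46, p47, p48, p49} ∈ τ ✓.
  V = {[p45], [p46=p49], [p47], [p48]}: π^{-1}(V) = {p45, p46, p47, p48, p49} ∈ τ ✓.
Open sets in the quotient: τ_Q = {{}, {[p48]}, {[p46=p49], [p47], [p48]}, {[p45], [p46=p49], [p47], [p48]}} (4 elements).


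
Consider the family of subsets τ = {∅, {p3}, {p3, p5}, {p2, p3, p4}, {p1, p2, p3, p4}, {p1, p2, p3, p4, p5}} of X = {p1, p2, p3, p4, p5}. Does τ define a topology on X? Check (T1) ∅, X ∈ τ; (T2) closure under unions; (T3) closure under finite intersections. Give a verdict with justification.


τ is NOT a topology on X.

Axiom (T1): ∅ ∈ τ? Yes; X ∈ τ? Yes.
Axiom (T2/T3): check pairwise unions and intersections of members of τ.
Counterexample for (T2): {p3, p5} ∪ {p2, p3, p4} = {p2, p3, p4, p5} ∉ τ. Therefore τ is NOT a topology.


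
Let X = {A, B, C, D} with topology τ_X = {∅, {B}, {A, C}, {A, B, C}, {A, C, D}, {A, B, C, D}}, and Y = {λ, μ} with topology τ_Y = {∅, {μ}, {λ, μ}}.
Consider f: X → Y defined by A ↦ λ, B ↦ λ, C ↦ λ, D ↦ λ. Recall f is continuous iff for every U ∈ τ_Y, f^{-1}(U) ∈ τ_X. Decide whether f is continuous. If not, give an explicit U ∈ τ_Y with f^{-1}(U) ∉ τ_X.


f IS continuous.

Compute f^{-1}(U) for each U ∈ τ_Y:
  U = ∅: f^{-1}(U) = ∅ ∈ τ_X ✓.
  U = {μ}: f^{-1}(U) = ∅ ∈ τ_X ✓.
  U = {λ, μ}: f^{-1}(U) = {A, B, C, D} ∈ τ_X ✓.
Every preimage lies in τ_X, so f IS continuous.


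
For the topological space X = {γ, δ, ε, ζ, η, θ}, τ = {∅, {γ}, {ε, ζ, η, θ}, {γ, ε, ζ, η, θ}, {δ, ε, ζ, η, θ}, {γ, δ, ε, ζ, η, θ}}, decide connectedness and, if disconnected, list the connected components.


(X, τ) is disconnected; components = [{γ}, {δ, ε, ζ, η, θ}].

Find clopen sets (U ∈ τ with X ∖ U ∈ τ):
  U = ∅, X ∖ U = {γ, δ, ε, ζ, η, θ} — both open, so U is clopen.
  U = {γ}, X ∖ U = {δ, ε, ζ, η, θ} — both open, so U is clopen.
  U = {δ, ε, ζ, η, θ}, X ∖ U = {γ} — both open, so U is clopen.
  U = {γ, δ, ε, ζ, η, θ}, X ∖ U = ∅ — both open, so U is clopen.
Nontrivial clopen(s) exist: e.g. {δ, ε, ζ, η, θ}. So (X, τ) is disconnected.
Compute connected components by grouping points that agree on all clopens:
  component: {γ}
  component: {δ, ε, ζ, η, θ}


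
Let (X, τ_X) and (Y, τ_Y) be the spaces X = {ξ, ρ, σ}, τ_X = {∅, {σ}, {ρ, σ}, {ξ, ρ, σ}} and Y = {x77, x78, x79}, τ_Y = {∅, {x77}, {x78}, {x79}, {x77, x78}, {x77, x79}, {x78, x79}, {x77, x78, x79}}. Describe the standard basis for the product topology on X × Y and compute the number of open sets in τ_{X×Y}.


Basis B = {∅ × ∅, {σ} × {x77}, {σ} × {x78}, {σ} × {x79}, {ρ, σ} × {x77}, {ρ, σ} × {x78}, {ρ, σ} × {x79}, {σ} × {x77, x78}, {σ} × {x77, x79}, {σ} × {x78, x79}, {ξ, ρ, σ} × {x77}, {ξ, ρ, σ} × {x78}, {ξ, ρ, σ} × {x79}, {σ} × {x77, x78, x79}, {ρ, σ} × {x77, x78}, {ρ, σ} × {x77, x79}, {ρ, σ} × {x78, x79}, {ξ, ρ, σ} × {x77, x78}, {ξ, ρ, σ} × {x77, x79}, {ξ, ρ, σ} × {x78, x79}, {ρ, σ} × {x77, x78, x79}, {ξ, ρ, σ} × {x77, x78, x79}}; |τ_{X×Y}| = 64.

Enumerate products U × V with U ∈ τ_X, V ∈ τ_Y (deduplicated):
  ∅ × ∅ = {} (∅)
  {σ} × {x77} = {(σ,x77)}
  {σ} × {x78} = {(σ,x78)}
  {σ} × {x79} = {(σ,x79)}
  {ρ, σ} × {x77} = {(ρ,x77), (σ,x77)}
  {ρ, σ} × {x78} = {(ρ,x78), (σ,x78)}
  {ρ, σ} × {x79} = {(ρ,x79), (σ,x79)}
  {σ} × {x77, x78} = {(σ,x77), (σ,x78)}
  {σ} × {x77, x79} = {(σ,x77), (σ,x79)}
  {σ} × {x78, x79} = {(σ,x78), (σ,x79)}
  {ξ, ρ, σ} × {x77} = {(ξ,x77), (ρ,x77), (σ,x77)}
  {ξ, ρ, σ} × {x78} = {(ξ,x78), (ρ,x78), (σ,x78)}
  {ξ, ρ, σ} × {x79} = {(ξ,x79), (ρ,x79), (σ,x79)}
  {σ} × {x77, x78, x79} = {(σ,x77), (σ,x78), (σ,x79)}
  {ρ, σ} × {x77, x78} = {(ρ,x77), (ρ,x78), (σ,x77), (σ,x78)}
  {ρ, σ} × {x77, x79} = {(ρ,x77), (ρ,x79), (σ,x77), (σ,x79)}
  {ρ, σ} × {x78, x79} = {(ρ,x78), (ρ,x79), (σ,x78), (σ,x79)}
  {ξ, ρ, σ} × {x77, x78} = {(ξ,x77), (ξ,x78), (ρ,x77), (ρ,x78), (σ,x77), (σ,x78)}
  {ξ, ρ, σ} × {x77, x79} = {(ξ,x77), (ξ,x79), (ρ,x77), (ρ,x79), (σ,x77), (σ,x79)}
  {ξ, ρ, σ} × {x78, x79} = {(ξ,x78), (ξ,x79), (ρ,x78), (ρ,x79), (σ,x78), (σ,x79)}
  {ρ, σ} × {x77, x78, x79} = {(ρ,x77), (ρ,x78), (ρ,x79), (σ,x77), (σ,x78), (σ,x79)}
  {ξ, ρ, σ} × {x77, x78, x79} = {(ξ,x77), (ξ,x78), (ξ,x79), (ρ,x77), (ρ,x78), (ρ,x79), (σ,x77), (σ,x78), (σ,x79)}
These 22 distinct sets form the basis B.
Close under arbitrary unions to get τ_{X×Y}; counting gives |τ_{X×Y}| = 64.


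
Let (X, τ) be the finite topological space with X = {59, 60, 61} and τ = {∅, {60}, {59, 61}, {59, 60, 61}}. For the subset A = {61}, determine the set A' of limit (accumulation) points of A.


A' = {59}

For each x ∈ X, list the open sets U ∈ τ with x ∈ U, then check whether U ∩ (A ∖ {x}) ≠ ∅ for every such U.
  x = 59: opens ∋ x are {59, 61}, {59, 60, 61}; each meets A ∖ {59}, so x IS a limit point.
  x = 60: open {60} ∋ x has {60} ∩ (A ∖ {60}) = ∅, so x is NOT a limit point.
  x = 61: open {59, 61} ∋ x has {59, 61} ∩ (A ∖ {61}) = ∅, so x is NOT a limit point.
Collecting: A' = {59}.


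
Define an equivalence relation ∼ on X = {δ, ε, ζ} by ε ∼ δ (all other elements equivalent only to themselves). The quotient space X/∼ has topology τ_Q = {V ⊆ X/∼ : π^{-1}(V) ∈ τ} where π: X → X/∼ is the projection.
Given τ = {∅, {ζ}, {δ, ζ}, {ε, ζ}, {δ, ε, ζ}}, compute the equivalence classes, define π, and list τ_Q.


X/∼ = {[δ=ε], [ζ]}; |τ_Q| = 3.

Equivalence classes: [δ=ε], [ζ].
Quotient map π: X → X/∼ sends δ ↦ [δ=ε], ε ↦ [δ=ε], ζ ↦ [ζ].
For each subset V ⊆ X/∼, compute π^{-1}(V) ⊆ X and check whether π^{-1}(V) ∈ τ. V is open in τ_Q iff π^{-1}(V) ∈ τ.
  V = {}: π^{-1}(V) = ∅ ∈ τ ✓.
  V = {[δ=ε]}: π^{-1}(V) = {δ, ε} ∉ τ ✗.
  V = {[ζ]}: π^{-1}(V) = {ζ} ∈ τ ✓.
  V = {[δ=ε], [ζ]}: π^{-1}(V) = {δ, ε, ζ} ∈ τ ✓.
Open sets in the quotient: τ_Q = {{}, {[ζ]}, {[δ=ε], [ζ]}} (3 elements).


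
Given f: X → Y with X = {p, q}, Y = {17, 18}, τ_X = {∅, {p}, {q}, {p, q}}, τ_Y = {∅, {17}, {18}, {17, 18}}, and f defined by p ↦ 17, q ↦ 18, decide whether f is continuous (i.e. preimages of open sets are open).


f IS continuous.

Compute f^{-1}(U) for each U ∈ τ_Y:
  U = ∅: f^{-1}(U) = ∅ ∈ τ_X ✓.
  U = {17}: f^{-1}(U) = {p} ∈ τ_X ✓.
  U = {18}: f^{-1}(U) = {q} ∈ τ_X ✓.
  U = {17, 18}: f^{-1}(U) = {p, q} ∈ τ_X ✓.
Every preimage lies in τ_X, so f IS continuous.


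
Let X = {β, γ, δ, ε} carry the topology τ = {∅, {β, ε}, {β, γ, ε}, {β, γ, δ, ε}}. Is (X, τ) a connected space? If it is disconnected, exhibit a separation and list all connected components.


(X, τ) is connected.

Find clopen sets (U ∈ τ with X ∖ U ∈ τ):
  U = ∅, X ∖ U = {β, γ, δ, ε} — both open, so U is clopen.
  U = {β, γ, δ, ε}, X ∖ U = ∅ — both open, so U is clopen.
Only trivial clopens (∅ and X) exist, so (X, τ) is connected.
Compute connected components by grouping points that agree on all clopens:
  component: {β, γ, δ, ε}


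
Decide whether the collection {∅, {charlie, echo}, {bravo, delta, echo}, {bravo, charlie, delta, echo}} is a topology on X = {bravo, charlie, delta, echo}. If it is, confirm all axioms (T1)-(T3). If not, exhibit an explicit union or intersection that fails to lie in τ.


τ is NOT a topology on X.

Axiom (T1): ∅ ∈ τ? Yes; X ∈ τ? Yes.
Axiom (T2/T3): check pairwise unions and intersections of members of τ.
Counterexample for (T3): {charlie, echo} ∩ {bravo, delta, echo} = {echo} ∉ τ. Therefore τ is NOT a topology.


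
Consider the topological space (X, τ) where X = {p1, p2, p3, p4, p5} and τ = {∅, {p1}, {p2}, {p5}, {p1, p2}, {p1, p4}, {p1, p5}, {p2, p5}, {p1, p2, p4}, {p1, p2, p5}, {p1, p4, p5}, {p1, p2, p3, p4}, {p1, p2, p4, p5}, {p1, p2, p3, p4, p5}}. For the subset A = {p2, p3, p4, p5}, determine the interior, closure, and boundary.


int(A) = {p2, p5}, cl(A) = {p2, p3, p4, p5}, ∂A = {p3, p4}.

Closed sets in (X, τ) are complements of opens:
  closed(X, τ) = {∅, {p3}, {p5}, {p2, p3}, {p3, p4}, {p3, p5}, {p1, p3, p4}, {p2, p3, p4}, {p2, p3, p5}, {p3, p4, p5}, {p1, p2, p3, p4}, {p1, p3, p4, p5}, {p2, p3, p4, p5}, {p1, p2, p3, p4, p5}}.
int(A) = ⋃ {U ∈ τ : U ⊆ A}. Opens contained in A: ∅, {p2}, {p5}, {p2, p5}.
Taking the union of these: int(A) = {p2, p5}.
cl(A) = ⋂ {C closed : A ⊆ C}. Closed sets containing A: {p2, p3, p4, p5}, {p1, p2, p3, p4, p5}.
Intersecting these: cl(A) = {p2, p3, p4, p5}.
∂A = cl(A) ∖ int(A) = {p2, p3, p4, p5} ∖ {p2, p5} = {p3, p4}.


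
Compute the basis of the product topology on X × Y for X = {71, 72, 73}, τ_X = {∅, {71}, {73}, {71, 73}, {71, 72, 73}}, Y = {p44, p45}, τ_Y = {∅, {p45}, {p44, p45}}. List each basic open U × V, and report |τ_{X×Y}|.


Basis B = {∅ × ∅, {71} × {p45}, {73} × {p45}, {71} × {p44, p45}, {71, 73} × {p45}, {73} × {p44, p45}, {71, 72, 73} × {p45}, {71, 73} × {p44, p45}, {71, 72, 73} × {p44, p45}}; |τ_{X×Y}| = 14.

Enumerate products U × V with U ∈ τ_X, V ∈ τ_Y (deduplicated):
  ∅ × ∅ = {} (∅)
  {71} × {p45} = {(71,p45)}
  {73} × {p45} = {(73,p45)}
  {71} × {p44, p45} = {(71,p44), (71,p45)}
  {71, 73} × {p45} = {(71,p45), (73,p45)}
  {73} × {p44, p45} = {(73,p44), (73,p45)}
  {71, 72, 73} × {p45} = {(71,p45), (72,p45), (73,p45)}
  {71, 73} × {p44, p45} = {(71,p44), (71,p45), (73,p44), (73,p45)}
  {71, 72, 73} × {p44, p45} = {(71,p44), (71,p45), (72,p44), (72,p45), (73,p44), (73,p45)}
These 9 distinct sets form the basis B.
Close under arbitrary unions to get τ_{X×Y}; counting gives |τ_{X×Y}| = 14.


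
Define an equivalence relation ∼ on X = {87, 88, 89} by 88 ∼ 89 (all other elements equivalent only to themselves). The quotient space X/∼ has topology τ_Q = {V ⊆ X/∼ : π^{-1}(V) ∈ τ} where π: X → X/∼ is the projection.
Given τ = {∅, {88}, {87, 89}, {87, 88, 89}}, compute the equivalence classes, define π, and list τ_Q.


X/∼ = {[87], [88=89]}; |τ_Q| = 2.

Equivalence classes: [87], [88=89].
Quotient map π: X → X/∼ sends 87 ↦ [87], 88 ↦ [88=89], 89 ↦ [88=89].
For each subset V ⊆ X/∼, compute π^{-1}(V) ⊆ X and check whether π^{-1}(V) ∈ τ. V is open in τ_Q iff π^{-1}(V) ∈ τ.
  V = {}: π^{-1}(V) = ∅ ∈ τ ✓.
  V = {[87]}: π^{-1}(V) = {87} ∉ τ ✗.
  V = {[88=89]}: π^{-1}(V) = {88, 89} ∉ τ ✗.
  V = {[87], [88=89]}: π^{-1}(V) = {87, 88, 89} ∈ τ ✓.
Open sets in the quotient: τ_Q = {{}, {[87], [88=89]}} (2 elements).


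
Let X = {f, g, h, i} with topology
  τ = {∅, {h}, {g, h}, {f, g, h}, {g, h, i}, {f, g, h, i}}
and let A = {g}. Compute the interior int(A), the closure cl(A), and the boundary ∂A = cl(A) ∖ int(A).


int(A) = ∅, cl(A) = {f, g, i}, ∂A = {f, g, i}.

Closed sets in (X, τ) are complements of opens:
  closed(X, τ) = {∅, {f}, {i}, {f, i}, {f, g, i}, {f, g, h, i}}.
int(A) = ⋃ {U ∈ τ : U ⊆ A}. Opens contained in A: ∅.
Taking the union of these: int(A) = ∅.
cl(A) = ⋂ {C closed : A ⊆ C}. Closed sets containing A: {f, g, i}, {f, g, h, i}.
Intersecting these: cl(A) = {f, g, i}.
∂A = cl(A) ∖ int(A) = {f, g, i} ∖ ∅ = {f, g, i}.


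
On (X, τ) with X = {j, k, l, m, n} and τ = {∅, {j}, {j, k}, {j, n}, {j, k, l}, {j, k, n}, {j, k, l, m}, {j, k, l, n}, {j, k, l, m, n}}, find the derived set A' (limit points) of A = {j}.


A' = {k, l, m, n}

For each x ∈ X, list the open sets U ∈ τ with x ∈ U, then check whether U ∩ (A ∖ {x}) ≠ ∅ for every such U.
  x = j: open {j} ∋ x has {j} ∩ (A ∖ {j}) = ∅, so x is NOT a limit point.
  x = k: opens ∋ x are {j, k}, {j, k, l}, {j, k, n}, {j, k, l, m}, {j, k, l, n}, {j, k, l, m, n}; each meets A ∖ {k}, so x IS a limit point.
  x = l: opens ∋ x are {j, k, l}, {j, k, l, m}, {j, k, l, n}, {j, k, l, m, n}; each meets A ∖ {l}, so x IS a limit point.
  x = m: opens ∋ x are {j, k, l, m}, {j, k, l, m, n}; each meets A ∖ {m}, so x IS a limit point.
  x = n: opens ∋ x are {j, n}, {j, k, n}, {j, k, l, n}, {j, k, l, m, n}; each meets A ∖ {n}, so x IS a limit point.
Collecting: A' = {k, l, m, n}.


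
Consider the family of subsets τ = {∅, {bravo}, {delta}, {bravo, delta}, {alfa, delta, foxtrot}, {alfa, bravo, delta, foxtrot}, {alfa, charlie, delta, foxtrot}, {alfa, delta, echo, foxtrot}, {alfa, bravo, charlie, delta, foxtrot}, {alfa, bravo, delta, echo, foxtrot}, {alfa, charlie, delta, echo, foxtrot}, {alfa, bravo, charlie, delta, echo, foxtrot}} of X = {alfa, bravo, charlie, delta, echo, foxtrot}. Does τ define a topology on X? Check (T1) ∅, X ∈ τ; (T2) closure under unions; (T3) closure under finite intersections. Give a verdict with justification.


τ IS a topology on X.

Axiom (T1): ∅ ∈ τ? Yes; X ∈ τ? Yes.
Axiom (T2/T3): check pairwise unions and intersections of members of τ.
All pairwise intersections and unions checked — each lies in τ. Therefore τ satisfies (T1), (T2), (T3): it IS a topology on X.


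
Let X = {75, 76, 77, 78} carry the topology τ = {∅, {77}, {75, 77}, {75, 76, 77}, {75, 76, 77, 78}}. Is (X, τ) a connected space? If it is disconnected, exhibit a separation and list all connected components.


(X, τ) is connected.

Find clopen sets (U ∈ τ with X ∖ U ∈ τ):
  U = ∅, X ∖ U = {75, 76, 77, 78} — both open, so U is clopen.
  U = {75, 76, 77, 78}, X ∖ U = ∅ — both open, so U is clopen.
Only trivial clopens (∅ and X) exist, so (X, τ) is connected.
Compute connected components by grouping points that agree on all clopens:
  component: {75, 76, 77, 78}


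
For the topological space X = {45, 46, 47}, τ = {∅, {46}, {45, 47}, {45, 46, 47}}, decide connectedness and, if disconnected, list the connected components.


(X, τ) is disconnected; components = [{46}, {45, 47}].

Find clopen sets (U ∈ τ with X ∖ U ∈ τ):
  U = ∅, X ∖ U = {45, 46, 47} — both open, so U is clopen.
  U = {46}, X ∖ U = {45, 47} — both open, so U is clopen.
  U = {45, 47}, X ∖ U = {46} — both open, so U is clopen.
  U = {45, 46, 47}, X ∖ U = ∅ — both open, so U is clopen.
Nontrivial clopen(s) exist: e.g. {46}. So (X, τ) is disconnected.
Compute connected components by grouping points that agree on all clopens:
  component: {46}
  component: {45, 47}


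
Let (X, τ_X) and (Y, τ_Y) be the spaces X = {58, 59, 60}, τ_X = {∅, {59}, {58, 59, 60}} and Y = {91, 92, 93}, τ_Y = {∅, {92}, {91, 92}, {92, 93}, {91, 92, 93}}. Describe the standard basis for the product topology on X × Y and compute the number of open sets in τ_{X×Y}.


Basis B = {∅ × ∅, {59} × {92}, {59} × {91, 92}, {59} × {92, 93}, {58, 59, 60} × {92}, {59} × {91, 92, 93}, {58, 59, 60} × {91, 92}, {58, 59, 60} × {92, 93}, {58, 59, 60} × {91, 92, 93}}; |τ_{X×Y}| = 14.

Enumerate products U × V with U ∈ τ_X, V ∈ τ_Y (deduplicated):
  ∅ × ∅ = {} (∅)
  {59} × {92} = {(59,92)}
  {59} × {91, 92} = {(59,91), (59,92)}
  {59} × {92, 93} = {(59,92), (59,93)}
  {58, 59, 60} × {92} = {(58,92), (59,92), (60,92)}
  {59} × {91, 92, 93} = {(59,91), (59,92), (59,93)}
  {58, 59, 60} × {91, 92} = {(58,91), (58,92), (59,91), (59,92), (60,91), (60,92)}
  {58, 59, 60} × {92, 93} = {(58,92), (58,93), (59,92), (59,93), (60,92), (60,93)}
  {58, 59, 60} × {91, 92, 93} = {(58,91), (58,92), (58,93), (59,91), (59,92), (59,93), (60,91), (60,92), (60,93)}
These 9 distinct sets form the basis B.
Close under arbitrary unions to get τ_{X×Y}; counting gives |τ_{X×Y}| = 14.


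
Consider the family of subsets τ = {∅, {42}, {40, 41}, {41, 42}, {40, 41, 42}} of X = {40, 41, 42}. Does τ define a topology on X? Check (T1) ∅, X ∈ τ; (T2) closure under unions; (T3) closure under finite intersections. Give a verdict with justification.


τ is NOT a topology on X.

Axiom (T1): ∅ ∈ τ? Yes; X ∈ τ? Yes.
Axiom (T2/T3): check pairwise unions and intersections of members of τ.
Counterexample for (T3): {40, 41} ∩ {41, 42} = {41} ∉ τ. Therefore τ is NOT a topology.


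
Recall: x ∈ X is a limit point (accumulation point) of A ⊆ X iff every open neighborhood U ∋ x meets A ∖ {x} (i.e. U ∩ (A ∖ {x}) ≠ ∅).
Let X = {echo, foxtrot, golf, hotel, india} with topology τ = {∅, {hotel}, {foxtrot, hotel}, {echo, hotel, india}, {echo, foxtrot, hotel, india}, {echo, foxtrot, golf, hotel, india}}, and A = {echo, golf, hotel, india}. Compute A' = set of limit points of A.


A' = {echo, foxtrot, golf, india}

For each x ∈ X, list the open sets U ∈ τ with x ∈ U, then check whether U ∩ (A ∖ {x}) ≠ ∅ for every such U.
  x = echo: opens ∋ x are {echo, hotel, india}, {echo, foxtrot, hotel, india}, {echo, foxtrot, golf, hotel, india}; each meets A ∖ {echo}, so x IS a limit point.
  x = foxtrot: opens ∋ x are {foxtrot, hotel}, {echo, foxtrot, hotel, india}, {echo, foxtrot, golf, hotel, india}; each meets A ∖ {foxtrot}, so x IS a limit point.
  x = golf: opens ∋ x are {echo, foxtrot, golf, hotel, india}; each meets A ∖ {golf}, so x IS a limit point.
  x = hotel: open {hotel} ∋ x has {hotel} ∩ (A ∖ {hotel}) = ∅, so x is NOT a limit point.
  x = india: opens ∋ x are {echo, hotel, india}, {echo, foxtrot, hotel, india}, {echo, foxtrot, golf, hotel, india}; each meets A ∖ {india}, so x IS a limit point.
Collecting: A' = {echo, foxtrot, golf, india}.


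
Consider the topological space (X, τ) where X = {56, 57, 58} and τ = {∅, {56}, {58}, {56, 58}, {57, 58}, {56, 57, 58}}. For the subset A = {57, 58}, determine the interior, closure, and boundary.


int(A) = {57, 58}, cl(A) = {57, 58}, ∂A = ∅.

Closed sets in (X, τ) are complements of opens:
  closed(X, τ) = {∅, {56}, {57}, {56, 57}, {57, 58}, {56, 57, 58}}.
int(A) = ⋃ {U ∈ τ : U ⊆ A}. Opens contained in A: ∅, {58}, {57, 58}.
Taking the union of these: int(A) = {57, 58}.
cl(A) = ⋂ {C closed : A ⊆ C}. Closed sets containing A: {57, 58}, {56, 57, 58}.
Intersecting these: cl(A) = {57, 58}.
∂A = cl(A) ∖ int(A) = {57, 58} ∖ {57, 58} = ∅.


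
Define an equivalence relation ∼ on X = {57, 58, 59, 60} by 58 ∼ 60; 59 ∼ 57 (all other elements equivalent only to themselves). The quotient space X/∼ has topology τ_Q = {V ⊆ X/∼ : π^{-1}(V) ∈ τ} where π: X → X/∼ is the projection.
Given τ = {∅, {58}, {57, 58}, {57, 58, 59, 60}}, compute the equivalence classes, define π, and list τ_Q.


X/∼ = {[57=59], [58=60]}; |τ_Q| = 2.

Equivalence classes: [57=59], [58=60].
Quotient map π: X → X/∼ sends 57 ↦ [57=59], 58 ↦ [58=60], 59 ↦ [57=59], 60 ↦ [58=60].
For each subset V ⊆ X/∼, compute π^{-1}(V) ⊆ X and check whether π^{-1}(V) ∈ τ. V is open in τ_Q iff π^{-1}(V) ∈ τ.
  V = {}: π^{-1}(V) = ∅ ∈ τ ✓.
  V = {[57=59]}: π^{-1}(V) = {57, 59} ∉ τ ✗.
  V = {[58=60]}: π^{-1}(V) = {58, 60} ∉ τ ✗.
  V = {[57=59], [58=60]}: π^{-1}(V) = {57, 58, 59, 60} ∈ τ ✓.
Open sets in the quotient: τ_Q = {{}, {[57=59], [58=60]}} (2 elements).


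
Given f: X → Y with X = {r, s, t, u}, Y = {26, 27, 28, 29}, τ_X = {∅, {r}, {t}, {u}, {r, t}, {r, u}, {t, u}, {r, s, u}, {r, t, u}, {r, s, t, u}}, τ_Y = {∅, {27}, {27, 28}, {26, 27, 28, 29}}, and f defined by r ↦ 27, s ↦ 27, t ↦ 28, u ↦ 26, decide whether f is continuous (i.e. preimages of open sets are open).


f is NOT continuous.

Compute f^{-1}(U) for each U ∈ τ_Y:
  U = ∅: f^{-1}(U) = ∅ ∈ τ_X ✓.
  U = {27}: f^{-1}(U) = {r, s} ∉ τ_X ✗.
  U = {27, 28}: f^{-1}(U) = {r, s, t} ∉ τ_X ✗.
  U = {26, 27, 28, 29}: f^{-1}(U) = {r, s, t, u} ∈ τ_X ✓.
Found U = {27} with f^{-1}(U) = {r, s} not in τ_X. Therefore f is NOT continuous.


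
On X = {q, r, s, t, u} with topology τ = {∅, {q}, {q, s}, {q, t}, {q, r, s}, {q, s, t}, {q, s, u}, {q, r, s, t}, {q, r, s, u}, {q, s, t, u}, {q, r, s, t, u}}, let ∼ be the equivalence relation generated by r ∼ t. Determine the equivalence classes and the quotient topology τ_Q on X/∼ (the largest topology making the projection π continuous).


X/∼ = {[q], [r=t], [s], [u]}; |τ_Q| = 6.

Equivalence classes: [q], [r=t], [s], [u].
Quotient map π: X → X/∼ sends q ↦ [q], r ↦ [r=t], s ↦ [s], t ↦ [r=t], u ↦ [u].
For each subset V ⊆ X/∼, compute π^{-1}(V) ⊆ X and check whether π^{-1}(V) ∈ τ. V is open in τ_Q iff π^{-1}(V) ∈ τ.
  V = {}: π^{-1}(V) = ∅ ∈ τ ✓.
  V = {[q]}: π^{-1}(V) = {q} ∈ τ ✓.
  V = {[r=t]}: π^{-1}(V) = {r, t} ∉ τ ✗.
  V = {[q], [r=t]}: π^{-1}(V) = {q, r, t} ∉ τ ✗.
  V = {[s]}: π^{-1}(V) = {s} ∉ τ ✗.
  V = {[q], [s]}: π^{-1}(V) = {q, s} ∈ τ ✓.
  V = {[r=t], [s]}: π^{-1}(V) = {r, s, t} ∉ τ ✗.
  V = {[q], [r=t], [s]}: π^{-1}(V) = {q, r, s, t} ∈ τ ✓.
  V = {[u]}: π^{-1}(V) = {u} ∉ τ ✗.
  V = {[q], [u]}: π^{-1}(V) = {q, u} ∉ τ ✗.
  V = {[r=t], [u]}: π^{-1}(V) = {r, t, u} ∉ τ ✗.
  V = {[q], [r=t], [u]}: π^{-1}(V) = {q, r, t, u} ∉ τ ✗.
  V = {[s], [u]}: π^{-1}(V) = {s, u} ∉ τ ✗.
  V = {[q], [s], [u]}: π^{-1}(V) = {q, s, u} ∈ τ ✓.
  V = {[r=t], [s], [u]}: π^{-1}(V) = {r, s, t, u} ∉ τ ✗.
  V = {[q], [r=t], [s], [u]}: π^{-1}(V) = {q, r, s, t, u} ∈ τ ✓.
Open sets in the quotient: τ_Q = {{}, {[q]}, {[q], [s]}, {[q], [r=t], [s]}, {[q], [s], [u]}, {[q], [r=t], [s], [u]}} (6 elements).
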